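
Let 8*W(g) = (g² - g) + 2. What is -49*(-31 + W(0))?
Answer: 6027/4 ≈ 1506.8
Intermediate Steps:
W(g) = ¼ - g/8 + g²/8 (W(g) = ((g² - g) + 2)/8 = (2 + g² - g)/8 = ¼ - g/8 + g²/8)
-49*(-31 + W(0)) = -49*(-31 + (¼ - ⅛*0 + (⅛)*0²)) = -49*(-31 + (¼ + 0 + (⅛)*0)) = -49*(-31 + (¼ + 0 + 0)) = -49*(-31 + ¼) = -49*(-123/4) = 6027/4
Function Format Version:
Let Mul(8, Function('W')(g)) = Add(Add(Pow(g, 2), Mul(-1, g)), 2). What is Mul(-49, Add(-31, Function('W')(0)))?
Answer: Rational(6027, 4) ≈ 1506.8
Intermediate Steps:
Function('W')(g) = Add(Rational(1, 4), Mul(Rational(-1, 8), g), Mul(Rational(1, 8), Pow(g, 2))) (Function('W')(g) = Mul(Rational(1, 8), Add(Add(Pow(g, 2), Mul(-1, g)), 2)) = Mul(Rational(1, 8), Add(2, Pow(g, 2), Mul(-1, g))) = Add(Rational(1, 4), Mul(Rational(-1, 8), g), Mul(Rational(1, 8), Pow(g, 2))))
Mul(-49, Add(-31, Function('W')(0))) = Mul(-49, Add(-31, Add(Rational(1, 4), Mul(Rational(-1, 8), 0), Mul(Rational(1, 8), Pow(0, 2))))) = Mul(-49, Add(-31, Add(Rational(1, 4), 0, Mul(Rational(1, 8), 0)))) = Mul(-49, Add(-31, Add(Rational(1, 4), 0, 0))) = Mul(-49, Add(-31, Rational(1, 4))) = Mul(-49, Rational(-123, 4)) = Rational(6027, 4)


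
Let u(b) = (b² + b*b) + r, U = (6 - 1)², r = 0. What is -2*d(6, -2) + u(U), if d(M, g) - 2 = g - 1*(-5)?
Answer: 1240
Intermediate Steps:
d(M, g) = 7 + g (d(M, g) = 2 + (g - 1*(-5)) = 2 + (g + 5) = 2 + (5 + g) = 7 + g)
U = 25 (U = 5² = 25)
u(b) = 2*b² (u(b) = (b² + b*b) + 0 = (b² + b²) + 0 = 2*b² + 0 = 2*b²)
-2*d(6, -2) + u(U) = -2*(7 - 2) + 2*25² = -2*5 + 2*625 = -10 + 1250 = 1240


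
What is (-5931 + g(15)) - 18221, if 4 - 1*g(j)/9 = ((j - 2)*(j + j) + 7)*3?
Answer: -34835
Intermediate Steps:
g(j) = -153 - 54*j*(-2 + j) (g(j) = 36 - 9*((j - 2)*(j + j) + 7)*3 = 36 - 9*((-2 + j)*(2*j) + 7)*3 = 36 - 9*(2*j*(-2 + j) + 7)*3 = 36 - 9*(7 + 2*j*(-2 + j))*3 = 36 - 9*(21 + 6*j*(-2 + j)) = 36 + (-189 - 54*j*(-2 + j)) = -153 - 54*j*(-2 + j))
(-5931 + g(15)) - 18221 = (-5931 + (-153 - 54*15² + 108*15)) - 18221 = (-5931 + (-153 - 54*225 + 1620)) - 18221 = (-5931 + (-153 - 12150 + 1620)) - 18221 = (-5931 - 10683) - 18221 = -16614 - 18221 = -34835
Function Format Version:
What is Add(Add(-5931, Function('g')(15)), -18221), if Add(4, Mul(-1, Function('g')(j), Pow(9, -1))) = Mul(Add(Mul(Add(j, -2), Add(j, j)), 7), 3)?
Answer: -34835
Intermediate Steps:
Function('g')(j) = Add(-153, Mul(-54, j, Add(-2, j))) (Function('g')(j) = Add(36, Mul(-9, Mul(Add(Mul(Add(j, -2), Add(j, j)), 7), 3))) = Add(36, Mul(-9, Mul(Add(Mul(Add(-2, j), Mul(2, j)), 7), 3))) = Add(36, Mul(-9, Mul(Add(Mul(2, j, Add(-2, j)), 7), 3))) = Add(36, Mul(-9, Mul(Add(7, Mul(2, j, Add(-2, j))), 3))) = Add(36, Mul(-9, Add(21, Mul(6, j, Add(-2, j))))) = Add(36, Add(-189, Mul(-54, j, Add(-2, j)))) = Add(-153, Mul(-54, j, Add(-2, j))))
Add(Add(-5931, Function('g')(15)), -18221) = Add(Add(-5931, Add(-153, Mul(-54, Pow(15, 2)), Mul(108, 15))), -18221) = Add(Add(-5931, Add(-153, Mul(-54, 225), 1620)), -18221) = Add(Add(-5931, Add(-153, -12150, 1620)), -18221) = Add(Add(-5931, -10683), -18221) = Add(-16614, -18221) = -34835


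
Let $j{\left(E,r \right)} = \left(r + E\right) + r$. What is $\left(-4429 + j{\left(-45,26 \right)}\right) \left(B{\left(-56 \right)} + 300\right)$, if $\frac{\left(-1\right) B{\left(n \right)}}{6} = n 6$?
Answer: $-10241352$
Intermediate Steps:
$B{\left(n \right)} = - 36 n$ ($B{\left(n \right)} = - 6 n 6 = - 6 \cdot 6 n = - 36 n$)
$j{\left(E,r \right)} = E + 2 r$ ($j{\left(E,r \right)} = \left(E + r\right) + r = E + 2 r$)
$\left(-4429 + j{\left(-45,26 \right)}\right) \left(B{\left(-56 \right)} + 300\right) = \left(-4429 + \left(-45 + 2 \cdot 26\right)\right) \left(\left(-36\right) \left(-56\right) + 300\right) = \left(-4429 + \left(-45 + 52\right)\right) \left(2016 + 300\right) = \left(-4429 + 7\right) 2316 = \left(-4422\right) 2316 = -10241352$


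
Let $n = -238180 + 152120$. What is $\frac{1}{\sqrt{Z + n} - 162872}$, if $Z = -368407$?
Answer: $- \frac{162872}{26527742851} - \frac{i \sqrt{454467}}{26527742851} \approx -6.1397 \cdot 10^{-6} - 2.5413 \cdot 10^{-8} i$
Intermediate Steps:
$n = -86060$
$\frac{1}{\sqrt{Z + n} - 162872} = \frac{1}{\sqrt{-368407 - 86060} - 162872} = \frac{1}{\sqrt{-454467} - 162872} = \frac{1}{i \sqrt{454467} - 162872} = \frac{1}{-162872 + i \sqrt{454467}}$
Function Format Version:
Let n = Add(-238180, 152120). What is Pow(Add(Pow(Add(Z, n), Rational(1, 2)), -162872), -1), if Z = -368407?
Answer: Add(Rational(-162872, 26527742851), Mul(Rational(-1, 26527742851), I, Pow(454467, Rational(1, 2)))) ≈ Add(-6.1397e-6, Mul(-2.5413e-8, I))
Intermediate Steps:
n = -86060
Pow(Add(Pow(Add(Z, n), Rational(1, 2)), -162872), -1) = Pow(Add(Pow(Add(-368407, -86060), Rational(1, 2)), -162872), -1) = Pow(Add(Pow(-454467, Rational(1, 2)), -162872), -1) = Pow(Add(Mul(I, Pow(454467, Rational(1, 2))), -162872), -1) = Pow(Add(-162872, Mul(I, Pow(454467, Rational(1, 2)))), -1)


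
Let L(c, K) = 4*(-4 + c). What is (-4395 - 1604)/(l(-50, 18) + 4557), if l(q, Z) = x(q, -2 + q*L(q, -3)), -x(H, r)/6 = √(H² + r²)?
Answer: 9112481/1392269565 + 23996*√29149826/1392269565 ≈ 0.099599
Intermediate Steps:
L(c, K) = -16 + 4*c
x(H, r) = -6*√(H² + r²)
l(q, Z) = -6*√(q² + (-2 + q*(-16 + 4*q))²)
(-4395 - 1604)/(l(-50, 18) + 4557) = (-4395 - 1604)/(-6*√((-50)² + 4*(-1 + 2*(-50)*(-4 - 50))²) + 4557) = -5999/(-6*√(2500 + 4*(-1 + 2*(-50)*(-54))²) + 4557) = -5999/(-6*√(2500 + 4*(-1 + 5400)²) + 4557) = -5999/(-6*√(2500 + 4*5399²) + 4557) = -5999/(-6*√(2500 + 4*29149201) + 4557) = -5999/(-6*√(2500 + 116596804) + 4557) = -5999/(-12*√29149826 + 4557) = -5999/(4557 - 12*√29149826)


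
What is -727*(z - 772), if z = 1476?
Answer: -511808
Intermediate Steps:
-727*(z - 772) = -727*(1476 - 772) = -727*704 = -511808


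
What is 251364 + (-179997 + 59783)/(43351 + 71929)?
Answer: 14488560853/57640 ≈ 2.5136e+5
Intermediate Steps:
251364 + (-179997 + 59783)/(43351 + 71929) = 251364 - 120214/115280 = 251364 - 120214*1/115280 = 251364 - 60107/57640 = 14488560853/57640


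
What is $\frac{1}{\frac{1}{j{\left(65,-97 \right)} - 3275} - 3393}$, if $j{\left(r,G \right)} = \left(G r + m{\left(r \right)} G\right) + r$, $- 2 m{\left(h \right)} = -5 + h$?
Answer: $- \frac{6605}{22410766} \approx -0.00029472$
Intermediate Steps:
$m{\left(h \right)} = \frac{5}{2} - \frac{h}{2}$ ($m{\left(h \right)} = - \frac{-5 + h}{2} = \frac{5}{2} - \frac{h}{2}$)
$j{\left(r,G \right)} = r + G r + G \left(\frac{5}{2} - \frac{r}{2}\right)$ ($j{\left(r,G \right)} = \left(G r + \left(\frac{5}{2} - \frac{r}{2}\right) G\right) + r = \left(G r + G \left(\frac{5}{2} - \frac{r}{2}\right)\right) + r = r + G r + G \left(\frac{5}{2} - \frac{r}{2}\right)$)
$\frac{1}{\frac{1}{j{\left(65,-97 \right)} - 3275} - 3393} = \frac{1}{\frac{1}{\left(65 + \frac{5}{2} \left(-97\right) + \frac{1}{2} \left(-97\right) 65\right) - 3275} - 3393} = \frac{1}{\frac{1}{\left(65 - \frac{485}{2} - \frac{6305}{2}\right) - 3275} - 3393} = \frac{1}{\frac{1}{-3330 - 3275} - 3393} = \frac{1}{\frac{1}{-6605} - 3393} = \frac{1}{- \frac{1}{6605} - 3393} = \frac{1}{- \frac{22410766}{6605}} = - \frac{6605}{22410766}$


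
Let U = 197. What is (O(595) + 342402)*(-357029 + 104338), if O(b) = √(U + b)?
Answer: -86521903782 - 1516146*√22 ≈ -8.6529e+10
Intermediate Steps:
O(b) = √(197 + b)
(O(595) + 342402)*(-357029 + 104338) = (√(197 + 595) + 342402)*(-357029 + 104338) = (√792 + 342402)*(-252691) = (6*√22 + 342402)*(-252691) = (342402 + 6*√22)*(-252691) = -86521903782 - 1516146*√22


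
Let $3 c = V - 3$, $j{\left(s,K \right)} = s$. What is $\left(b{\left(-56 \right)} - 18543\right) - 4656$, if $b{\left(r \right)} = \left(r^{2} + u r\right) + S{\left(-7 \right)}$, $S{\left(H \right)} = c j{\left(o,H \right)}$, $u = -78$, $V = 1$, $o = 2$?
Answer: $- \frac{47089}{3} \approx -15696.0$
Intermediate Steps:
$c = - \frac{2}{3}$ ($c = \frac{1 - 3}{3} = \frac{1}{3} \left(-2\right) = - \frac{2}{3} \approx -0.66667$)
$S{\left(H \right)} = - \frac{4}{3}$ ($S{\left(H \right)} = \left(- \frac{2}{3}\right) 2 = - \frac{4}{3}$)
$b{\left(r \right)} = - \frac{4}{3} + r^{2} - 78 r$ ($b{\left(r \right)} = \left(r^{2} - 78 r\right) - \frac{4}{3} = - \frac{4}{3} + r^{2} - 78 r$)
$\left(b{\left(-56 \right)} - 18543\right) - 4656 = \left(\left(- \frac{4}{3} + \left(-56\right)^{2} - -4368\right) - 18543\right) - 4656 = \left(\left(- \frac{4}{3} + 3136 + 4368\right) - 18543\right) - 4656 = \left(\frac{22508}{3} - 18543\right) - 4656 = - \frac{33121}{3} - 4656 = - \frac{47089}{3}$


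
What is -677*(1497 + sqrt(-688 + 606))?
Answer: -1013469 - 677*I*sqrt(82) ≈ -1.0135e+6 - 6130.5*I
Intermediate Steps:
-677*(1497 + sqrt(-688 + 606)) = -677*(1497 + sqrt(-82)) = -677*(1497 + I*sqrt(82)) = -1013469 - 677*I*sqrt(82)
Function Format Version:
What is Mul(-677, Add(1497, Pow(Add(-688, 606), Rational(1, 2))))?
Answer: Add(-1013469, Mul(-677, I, Pow(82, Rational(1, 2)))) ≈ Add(-1.0135e+6, Mul(-6130.5, I))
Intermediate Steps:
Mul(-677, Add(1497, Pow(Add(-688, 606), Rational(1, 2)))) = Mul(-677, Add(1497, Pow(-82, Rational(1, 2)))) = Mul(-677, Add(1497, Mul(I, Pow(82, Rational(1, 2))))) = Add(-1013469, Mul(-677, I, Pow(82, Rational(1, 2))))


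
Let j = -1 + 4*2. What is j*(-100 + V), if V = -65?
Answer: -1155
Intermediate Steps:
j = 7 (j = -1 + 8 = 7)
j*(-100 + V) = 7*(-100 - 65) = 7*(-165) = -1155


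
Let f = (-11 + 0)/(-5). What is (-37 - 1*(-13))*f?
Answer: -264/5 ≈ -52.800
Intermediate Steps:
f = 11/5 (f = -1/5*(-11) = 11/5 ≈ 2.2000)
(-37 - 1*(-13))*f = (-37 - 1*(-13))*(11/5) = (-37 + 13)*(11/5) = -24*11/5 = -264/5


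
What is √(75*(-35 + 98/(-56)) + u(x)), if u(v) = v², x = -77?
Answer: 7*√259/2 ≈ 56.327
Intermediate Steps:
√(75*(-35 + 98/(-56)) + u(x)) = √(75*(-35 + 98/(-56)) + (-77)²) = √(75*(-35 + 98*(-1/56)) + 5929) = √(75*(-35 - 7/4) + 5929) = √(75*(-147/4) + 5929) = √(-11025/4 + 5929) = √(12691/4) = 7*√259/2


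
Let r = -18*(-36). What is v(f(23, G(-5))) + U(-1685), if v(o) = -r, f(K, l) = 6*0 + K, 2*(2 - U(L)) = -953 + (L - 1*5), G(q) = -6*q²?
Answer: 1351/2 ≈ 675.50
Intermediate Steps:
r = 648
U(L) = 481 - L/2 (U(L) = 2 - (-953 + (L - 1*5))/2 = 2 - (-953 + (L - 5))/2 = 2 - (-953 + (-5 + L))/2 = 2 - (-958 + L)/2 = 2 + (479 - L/2) = 481 - L/2)
f(K, l) = K (f(K, l) = 0 + K = K)
v(o) = -648 (v(o) = -1*648 = -648)
v(f(23, G(-5))) + U(-1685) = -648 + (481 - ½*(-1685)) = -648 + (481 + 1685/2) = -648 + 2647/2 = 1351/2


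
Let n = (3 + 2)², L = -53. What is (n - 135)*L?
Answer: 5830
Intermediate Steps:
n = 25 (n = 5² = 25)
(n - 135)*L = (25 - 135)*(-53) = -110*(-53) = 5830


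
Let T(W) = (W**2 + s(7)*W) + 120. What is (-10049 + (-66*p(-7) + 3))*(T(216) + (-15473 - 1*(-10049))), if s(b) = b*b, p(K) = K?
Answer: -497754624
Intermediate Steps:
s(b) = b**2
T(W) = 120 + W**2 + 49*W (T(W) = (W**2 + 7**2*W) + 120 = (W**2 + 49*W) + 120 = 120 + W**2 + 49*W)
(-10049 + (-66*p(-7) + 3))*(T(216) + (-15473 - 1*(-10049))) = (-10049 + (-66*(-7) + 3))*((120 + 216**2 + 49*216) + (-15473 - 1*(-10049))) = (-10049 + (462 + 3))*((120 + 46656 + 10584) + (-15473 + 10049)) = (-10049 + 465)*(57360 - 5424) = -9584*51936 = -497754624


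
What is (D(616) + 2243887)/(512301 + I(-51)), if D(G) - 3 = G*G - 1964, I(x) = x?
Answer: 436897/85375 ≈ 5.1174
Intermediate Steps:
D(G) = -1961 + G**2 (D(G) = 3 + (G*G - 1964) = 3 + (G**2 - 1964) = 3 + (-1964 + G**2) = -1961 + G**2)
(D(616) + 2243887)/(512301 + I(-51)) = ((-1961 + 616**2) + 2243887)/(512301 - 51) = ((-1961 + 379456) + 2243887)/512250 = (377495 + 2243887)*(1/512250) = 2621382*(1/512250) = 436897/85375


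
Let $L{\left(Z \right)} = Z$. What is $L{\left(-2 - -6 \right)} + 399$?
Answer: $403$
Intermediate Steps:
$L{\left(-2 - -6 \right)} + 399 = \left(-2 - -6\right) + 399 = \left(-2 + 6\right) + 399 = 4 + 399 = 403$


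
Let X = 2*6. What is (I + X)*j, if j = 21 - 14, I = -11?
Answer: 7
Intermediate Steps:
j = 7
X = 12
(I + X)*j = (-11 + 12)*7 = 1*7 = 7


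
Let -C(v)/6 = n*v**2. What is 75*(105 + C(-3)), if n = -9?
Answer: 44325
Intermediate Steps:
C(v) = 54*v**2 (C(v) = -(-54)*v**2 = 54*v**2)
75*(105 + C(-3)) = 75*(105 + 54*(-3)**2) = 75*(105 + 54*9) = 75*(105 + 486) = 75*591 = 44325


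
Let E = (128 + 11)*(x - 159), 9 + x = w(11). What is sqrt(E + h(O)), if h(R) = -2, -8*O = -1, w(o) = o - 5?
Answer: 2*I*sqrt(5630) ≈ 150.07*I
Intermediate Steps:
w(o) = -5 + o
x = -3 (x = -9 + (-5 + 11) = -9 + 6 = -3)
O = 1/8 (O = -1/8*(-1) = 1/8 ≈ 0.12500)
E = -22518 (E = (128 + 11)*(-3 - 159) = 139*(-162) = -22518)
sqrt(E + h(O)) = sqrt(-22518 - 2) = sqrt(-22520) = 2*I*sqrt(5630)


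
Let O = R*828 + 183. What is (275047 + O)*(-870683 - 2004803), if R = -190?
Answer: -339048554260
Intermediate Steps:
O = -157137 (O = -190*828 + 183 = -157320 + 183 = -157137)
(275047 + O)*(-870683 - 2004803) = (275047 - 157137)*(-870683 - 2004803) = 117910*(-2875486) = -339048554260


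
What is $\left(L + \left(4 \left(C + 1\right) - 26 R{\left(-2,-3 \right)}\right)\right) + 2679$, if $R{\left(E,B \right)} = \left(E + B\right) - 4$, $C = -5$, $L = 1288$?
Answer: $4185$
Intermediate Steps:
$R{\left(E,B \right)} = -4 + B + E$ ($R{\left(E,B \right)} = \left(B + E\right) - 4 = -4 + B + E$)
$\left(L + \left(4 \left(C + 1\right) - 26 R{\left(-2,-3 \right)}\right)\right) + 2679 = \left(1288 - \left(- 4 \left(-5 + 1\right) + 26 \left(-4 - 3 - 2\right)\right)\right) + 2679 = \left(1288 + \left(4 \left(-4\right) - -234\right)\right) + 2679 = \left(1288 + \left(-16 + 234\right)\right) + 2679 = \left(1288 + 218\right) + 2679 = 1506 + 2679 = 4185$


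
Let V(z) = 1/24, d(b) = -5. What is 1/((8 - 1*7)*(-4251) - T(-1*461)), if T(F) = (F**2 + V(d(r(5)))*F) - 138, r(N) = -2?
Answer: -24/5198755 ≈ -4.6165e-6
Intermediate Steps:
V(z) = 1/24
T(F) = -138 + F**2 + F/24 (T(F) = (F**2 + F/24) - 138 = -138 + F**2 + F/24)
1/((8 - 1*7)*(-4251) - T(-1*461)) = 1/((8 - 1*7)*(-4251) - (-138 + (-1*461)**2 + (-1*461)/24)) = 1/((8 - 7)*(-4251) - (-138 + (-461)**2 + (1/24)*(-461))) = 1/(1*(-4251) - (-138 + 212521 - 461/24)) = 1/(-4251 - 1*5096731/24) = 1/(-4251 - 5096731/24) = 1/(-5198755/24) = -24/5198755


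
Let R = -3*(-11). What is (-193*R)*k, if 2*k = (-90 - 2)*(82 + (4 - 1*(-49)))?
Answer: 39551490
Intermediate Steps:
R = 33
k = -6210 (k = ((-90 - 2)*(82 + (4 - 1*(-49))))/2 = (-92*(82 + (4 + 49)))/2 = (-92*(82 + 53))/2 = (-92*135)/2 = (½)*(-12420) = -6210)
(-193*R)*k = -193*33*(-6210) = -6369*(-6210) = 39551490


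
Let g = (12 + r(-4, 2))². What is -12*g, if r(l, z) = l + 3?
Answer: -1452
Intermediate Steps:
r(l, z) = 3 + l
g = 121 (g = (12 + (3 - 4))² = (12 - 1)² = 11² = 121)
-12*g = -12*121 = -1452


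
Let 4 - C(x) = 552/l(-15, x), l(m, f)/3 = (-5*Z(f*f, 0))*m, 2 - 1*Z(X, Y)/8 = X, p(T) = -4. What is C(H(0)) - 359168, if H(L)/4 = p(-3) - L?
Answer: -6842074177/19050 ≈ -3.5916e+5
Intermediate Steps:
Z(X, Y) = 16 - 8*X
H(L) = -16 - 4*L (H(L) = 4*(-4 - L) = -16 - 4*L)
l(m, f) = 3*m*(-80 + 40*f²) (l(m, f) = 3*((-5*(16 - 8*f*f))*m) = 3*((-5*(16 - 8*f²))*m) = 3*((-80 + 40*f²)*m) = 3*(m*(-80 + 40*f²)) = 3*m*(-80 + 40*f²))
C(x) = 4 - 552/(3600 - 1800*x²) (C(x) = 4 - 552/(120*(-15)*(-2 + x²)) = 4 - 552/(3600 - 1800*x²))
C(H(0)) - 359168 = (-577 + 300*(-16 - 4*0)²)/(75*(-2 + (-16 - 4*0)²)) - 359168 = (-577 + 300*(-16 + 0)²)/(75*(-2 + (-16 + 0)²)) - 359168 = (-577 + 300*(-16)²)/(75*(-2 + (-16)²)) - 359168 = (-577 + 300*256)/(75*(-2 + 256)) - 359168 = (1/75)*(-577 + 76800)/254 - 359168 = (1/75)*(1/254)*76223 - 359168 = 76223/19050 - 359168 = -6842074177/19050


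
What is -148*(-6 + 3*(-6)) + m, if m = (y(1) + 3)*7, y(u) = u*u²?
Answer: 3580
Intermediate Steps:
y(u) = u³
m = 28 (m = (1³ + 3)*7 = (1 + 3)*7 = 4*7 = 28)
-148*(-6 + 3*(-6)) + m = -148*(-6 + 3*(-6)) + 28 = -148*(-6 - 18) + 28 = -148*(-24) + 28 = 3552 + 28 = 3580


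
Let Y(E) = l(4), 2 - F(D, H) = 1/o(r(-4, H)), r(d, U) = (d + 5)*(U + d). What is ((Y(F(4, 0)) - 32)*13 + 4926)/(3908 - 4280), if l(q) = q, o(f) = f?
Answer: -2281/186 ≈ -12.263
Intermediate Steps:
r(d, U) = (5 + d)*(U + d)
F(D, H) = 2 - 1/(-4 + H) (F(D, H) = 2 - 1/((-4)² + 5*H + 5*(-4) + H*(-4)) = 2 - 1/(16 + 5*H - 20 - 4*H) = 2 - 1/(-4 + H))
Y(E) = 4
((Y(F(4, 0)) - 32)*13 + 4926)/(3908 - 4280) = ((4 - 32)*13 + 4926)/(3908 - 4280) = (-28*13 + 4926)/(-372) = (-364 + 4926)*(-1/372) = 4562*(-1/372) = -2281/186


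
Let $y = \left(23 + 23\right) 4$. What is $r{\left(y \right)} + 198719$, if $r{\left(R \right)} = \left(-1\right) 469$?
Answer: $198250$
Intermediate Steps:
$y = 184$ ($y = 46 \cdot 4 = 184$)
$r{\left(R \right)} = -469$
$r{\left(y \right)} + 198719 = -469 + 198719 = 198250$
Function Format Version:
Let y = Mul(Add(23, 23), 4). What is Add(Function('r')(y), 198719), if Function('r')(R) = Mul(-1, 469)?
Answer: 198250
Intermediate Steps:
y = 184 (y = Mul(46, 4) = 184)
Function('r')(R) = -469
Add(Function('r')(y), 198719) = Add(-469, 198719) = 198250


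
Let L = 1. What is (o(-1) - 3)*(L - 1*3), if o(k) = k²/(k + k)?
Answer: 7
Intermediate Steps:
o(k) = k/2 (o(k) = k²/((2*k)) = (1/(2*k))*k² = k/2)
(o(-1) - 3)*(L - 1*3) = ((½)*(-1) - 3)*(1 - 1*3) = (-½ - 3)*(1 - 3) = -7/2*(-2) = 7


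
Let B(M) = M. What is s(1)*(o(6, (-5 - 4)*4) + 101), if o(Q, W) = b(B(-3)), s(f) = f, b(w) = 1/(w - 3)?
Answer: 605/6 ≈ 100.83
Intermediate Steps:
b(w) = 1/(-3 + w)
o(Q, W) = -⅙ (o(Q, W) = 1/(-3 - 3) = 1/(-6) = -⅙)
s(1)*(o(6, (-5 - 4)*4) + 101) = 1*(-⅙ + 101) = 1*(605/6) = 605/6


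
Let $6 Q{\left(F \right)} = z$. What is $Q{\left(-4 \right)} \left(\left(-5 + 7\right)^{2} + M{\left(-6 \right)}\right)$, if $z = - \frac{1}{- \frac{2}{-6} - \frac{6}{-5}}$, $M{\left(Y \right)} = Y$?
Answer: $\frac{5}{23} \approx 0.21739$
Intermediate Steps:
$z = - \frac{15}{23}$ ($z = - \frac{1}{\left(-2\right) \left(- \frac{1}{6}\right) - - \frac{6}{5}} = - \frac{1}{\frac{1}{3} + \frac{6}{5}} = - \frac{1}{\frac{23}{15}} = \left(-1\right) \frac{15}{23} = - \frac{15}{23} \approx -0.65217$)
$Q{\left(F \right)} = - \frac{5}{46}$ ($Q{\left(F \right)} = \frac{1}{6} \left(- \frac{15}{23}\right) = - \frac{5}{46}$)
$Q{\left(-4 \right)} \left(\left(-5 + 7\right)^{2} + M{\left(-6 \right)}\right) = - \frac{5 \left(\left(-5 + 7\right)^{2} - 6\right)}{46} = - \frac{5 \left(2^{2} - 6\right)}{46} = - \frac{5 \left(4 - 6\right)}{46} = \left(- \frac{5}{46}\right) \left(-2\right) = \frac{5}{23}$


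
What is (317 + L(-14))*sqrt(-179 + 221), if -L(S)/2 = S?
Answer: 345*sqrt(42) ≈ 2235.9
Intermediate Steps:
L(S) = -2*S
(317 + L(-14))*sqrt(-179 + 221) = (317 - 2*(-14))*sqrt(-179 + 221) = (317 + 28)*sqrt(42) = 345*sqrt(42)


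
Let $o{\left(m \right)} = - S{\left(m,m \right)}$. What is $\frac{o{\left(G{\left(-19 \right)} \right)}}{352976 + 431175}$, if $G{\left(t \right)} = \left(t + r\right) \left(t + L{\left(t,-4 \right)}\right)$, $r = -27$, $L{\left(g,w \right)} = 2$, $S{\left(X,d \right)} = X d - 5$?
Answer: $- \frac{611519}{784151} \approx -0.77985$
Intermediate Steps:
$S{\left(X,d \right)} = -5 + X d$
$G{\left(t \right)} = \left(-27 + t\right) \left(2 + t\right)$ ($G{\left(t \right)} = \left(t - 27\right) \left(t + 2\right) = \left(-27 + t\right) \left(2 + t\right)$)
$o{\left(m \right)} = 5 - m^{2}$ ($o{\left(m \right)} = - (-5 + m m) = - (-5 + m^{2}) = 5 - m^{2}$)
$\frac{o{\left(G{\left(-19 \right)} \right)}}{352976 + 431175} = \frac{5 - \left(-54 + \left(-19\right)^{2} - -475\right)^{2}}{352976 + 431175} = \frac{5 - \left(-54 + 361 + 475\right)^{2}}{784151} = \left(5 - 782^{2}\right) \frac{1}{784151} = \left(5 - 611524\right) \frac{1}{784151} = \left(-611519\right) \frac{1}{784151} = - \frac{611519}{784151}$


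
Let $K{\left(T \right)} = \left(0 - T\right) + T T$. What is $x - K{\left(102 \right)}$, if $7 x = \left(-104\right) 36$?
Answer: $- \frac{75858}{7} \approx -10837.0$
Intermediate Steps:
$x = - \frac{3744}{7}$ ($x = \frac{\left(-104\right) 36}{7} = \frac{1}{7} \left(-3744\right) = - \frac{3744}{7} \approx -534.86$)
$K{\left(T \right)} = T^{2} - T$ ($K{\left(T \right)} = - T + T^{2} = T^{2} - T$)
$x - K{\left(102 \right)} = - \frac{3744}{7} - 102 \left(-1 + 102\right) = - \frac{3744}{7} - 102 \cdot 101 = - \frac{3744}{7} - 10302 = - \frac{75858}{7}$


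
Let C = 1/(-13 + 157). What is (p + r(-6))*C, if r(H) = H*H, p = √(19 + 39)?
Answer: ¼ + √58/144 ≈ 0.30289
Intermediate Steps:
p = √58 ≈ 7.6158
r(H) = H²
C = 1/144 ≈ 0.0069444
(p + r(-6))*C = (√58 + (-6)²)*(1/144) = (√58 + 36)*(1/144) = (36 + √58)*(1/144) = ¼ + √58/144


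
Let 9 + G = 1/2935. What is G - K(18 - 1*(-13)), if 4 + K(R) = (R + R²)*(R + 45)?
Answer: -221290194/2935 ≈ -75397.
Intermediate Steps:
K(R) = -4 + (45 + R)*(R + R²) (K(R) = -4 + (R + R²)*(R + 45) = -4 + (R + R²)*(45 + R) = -4 + (45 + R)*(R + R²))
G = -26414/2935 (G = -9 + 1/2935 = -26414/2935 ≈ -8.9997)
G - K(18 - 1*(-13)) = -26414/2935 - (-4 + (18 - 1*(-13))³ + 45*(18 - 1*(-13)) + 46*(18 - 1*(-13))²) = -26414/2935 - (-4 + (18 + 13)³ + 45*(18 + 13) + 46*(18 + 13)²) = -26414/2935 - (-4 + 31³ + 45*31 + 46*31²) = -26414/2935 - (-4 + 29791 + 1395 + 46*961) = -26414/2935 - (-4 + 29791 + 1395 + 44206) = -26414/2935 - 1*75388 = -26414/2935 - 75388 = -221290194/2935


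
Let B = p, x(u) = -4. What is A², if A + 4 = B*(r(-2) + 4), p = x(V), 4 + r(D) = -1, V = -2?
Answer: 0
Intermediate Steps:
r(D) = -5 (r(D) = -4 - 1 = -5)
p = -4
B = -4
A = 0 (A = -4 - 4*(-5 + 4) = -4 - 4*(-1) = -4 + 4 = 0)
A² = 0² = 0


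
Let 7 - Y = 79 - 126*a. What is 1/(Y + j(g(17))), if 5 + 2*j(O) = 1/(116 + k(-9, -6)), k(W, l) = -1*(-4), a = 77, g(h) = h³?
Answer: 240/2310601 ≈ 0.00010387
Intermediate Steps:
k(W, l) = 4
j(O) = -599/240 (j(O) = -5/2 + 1/(2*(116 + 4)) = -5/2 + (½)/120 = -5/2 + (½)*(1/120) = -5/2 + 1/240 = -599/240)
Y = 9630 (Y = 7 - (79 - 126*77) = 7 - (79 - 9702) = 7 - 1*(-9623) = 7 + 9623 = 9630)
1/(Y + j(g(17))) = 1/(9630 - 599/240) = 1/(2310601/240) = 240/2310601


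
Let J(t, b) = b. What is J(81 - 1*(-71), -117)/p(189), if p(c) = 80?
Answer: -117/80 ≈ -1.4625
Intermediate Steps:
J(81 - 1*(-71), -117)/p(189) = -117/80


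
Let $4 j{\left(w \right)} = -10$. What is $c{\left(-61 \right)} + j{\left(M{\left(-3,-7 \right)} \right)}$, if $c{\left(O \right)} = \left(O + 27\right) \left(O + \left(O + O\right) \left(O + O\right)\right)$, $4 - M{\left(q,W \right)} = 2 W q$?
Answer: $- \frac{1007969}{2} \approx -5.0398 \cdot 10^{5}$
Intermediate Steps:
$M{\left(q,W \right)} = 4 - 2 W q$
$j{\left(w \right)} = - \frac{5}{2}$ ($j{\left(w \right)} = \frac{1}{4} \left(-10\right) = - \frac{5}{2}$)
$c{\left(O \right)} = \left(27 + O\right) \left(O + 4 O^{2}\right)$ ($c{\left(O \right)} = \left(27 + O\right) \left(O + 2 O 2 O\right) = \left(27 + O\right) \left(O + 4 O^{2}\right)$)
$c{\left(-61 \right)} + j{\left(M{\left(-3,-7 \right)} \right)} = - 61 \left(27 + 4 \left(-61\right)^{2} + 109 \left(-61\right)\right) - \frac{5}{2} = - 61 \left(27 + 4 \cdot 3721 - 6649\right) - \frac{5}{2} = - 61 \left(27 + 14884 - 6649\right) - \frac{5}{2} = \left(-61\right) 8262 - \frac{5}{2} = -503982 - \frac{5}{2} = - \frac{1007969}{2}$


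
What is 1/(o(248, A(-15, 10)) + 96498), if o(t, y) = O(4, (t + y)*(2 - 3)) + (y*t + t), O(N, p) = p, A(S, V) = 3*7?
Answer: 1/101685 ≈ 9.8343e-6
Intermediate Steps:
A(S, V) = 21
o(t, y) = -y + t*y (o(t, y) = (t + y)*(2 - 3) + (y*t + t) = (t + y)*(-1) + (t*y + t) = (-t - y) + (t + t*y) = -y + t*y)
1/(o(248, A(-15, 10)) + 96498) = 1/(21*(-1 + 248) + 96498) = 1/(21*247 + 96498) = 1/(5187 + 96498) = 1/101685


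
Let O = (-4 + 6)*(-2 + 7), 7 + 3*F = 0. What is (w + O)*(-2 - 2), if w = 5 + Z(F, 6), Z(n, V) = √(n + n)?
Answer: -60 - 4*I*√42/3 ≈ -60.0 - 8.641*I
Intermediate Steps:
F = -7/3 (F = -7/3 + (⅓)*0 = -7/3 + 0 = -7/3 ≈ -2.3333)
O = 10 (O = 2*5 = 10)
Z(n, V) = √2*√n (Z(n, V) = √(2*n) = √2*√n)
w = 5 + I*√42/3 (w = 5 + √2*√(-7/3) = 5 + √2*(I*√21/3) = 5 + I*√42/3 ≈ 5.0 + 2.1602*I)
(w + O)*(-2 - 2) = ((5 + I*√42/3) + 10)*(-2 - 2) = (15 + I*√42/3)*(-4) = -60 - 4*I*√42/3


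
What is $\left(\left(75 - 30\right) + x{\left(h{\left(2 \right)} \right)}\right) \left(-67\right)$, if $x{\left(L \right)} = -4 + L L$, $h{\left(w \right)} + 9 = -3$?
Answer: $-12395$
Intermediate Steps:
$h{\left(w \right)} = -12$ ($h{\left(w \right)} = -9 - 3 = -12$)
$x{\left(L \right)} = -4 + L^{2}$
$\left(\left(75 - 30\right) + x{\left(h{\left(2 \right)} \right)}\right) \left(-67\right) = \left(\left(75 - 30\right) - \left(4 - \left(-12\right)^{2}\right)\right) \left(-67\right) = \left(45 + \left(-4 + 144\right)\right) \left(-67\right) = \left(45 + 140\right) \left(-67\right) = 185 \left(-67\right) = -12395$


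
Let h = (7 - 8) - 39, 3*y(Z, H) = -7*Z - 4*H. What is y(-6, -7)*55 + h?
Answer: 3730/3 ≈ 1243.3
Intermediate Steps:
y(Z, H) = -7*Z/3 - 4*H/3 (y(Z, H) = (-7*Z - 4*H)/3 = -7*Z/3 - 4*H/3)
h = -40 (h = -1 - 39 = -40)
y(-6, -7)*55 + h = (-7/3*(-6) - 4/3*(-7))*55 - 40 = (14 + 28/3)*55 - 40 = (70/3)*55 - 40 = 3850/3 - 40 = 3730/3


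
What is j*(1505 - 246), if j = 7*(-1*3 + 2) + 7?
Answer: 0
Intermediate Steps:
j = 0 (j = 7*(-3 + 2) + 7 = 7*(-1) + 7 = -7 + 7 = 0)
j*(1505 - 246) = 0*(1505 - 246) = 0*1259 = 0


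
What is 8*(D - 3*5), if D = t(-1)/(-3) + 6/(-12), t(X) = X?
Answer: -364/3 ≈ -121.33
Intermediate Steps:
D = -⅙ (D = -1/(-3) + 6/(-12) = -1*(-⅓) + 6*(-1/12) = ⅓ - ½ = -⅙ ≈ -0.16667)
8*(D - 3*5) = 8*(-⅙ - 3*5) = 8*(-⅙ - 15) = 8*(-91/6) = -364/3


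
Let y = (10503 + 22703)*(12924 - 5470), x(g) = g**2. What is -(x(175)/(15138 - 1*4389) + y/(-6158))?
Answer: 1330188638363/33096171 ≈ 40192.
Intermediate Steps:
y = 247517524 (y = 33206*7454 = 247517524)
-(x(175)/(15138 - 1*4389) + y/(-6158)) = -(175**2/(15138 - 1*4389) + 247517524/(-6158)) = -(30625/(15138 - 4389) + 247517524*(-1/6158)) = -(30625/10749 - 123758762/3079) = -1*(-1330188638363/33096171) = 1330188638363/33096171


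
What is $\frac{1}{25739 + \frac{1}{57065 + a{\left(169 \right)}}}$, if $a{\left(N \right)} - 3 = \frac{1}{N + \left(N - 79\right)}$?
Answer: $\frac{14780613}{380438198266} \approx 3.8852 \cdot 10^{-5}$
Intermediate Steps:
$a{\left(N \right)} = 3 + \frac{1}{-79 + 2 N}$ ($a{\left(N \right)} = 3 + \frac{1}{N + \left(N - 79\right)} = 3 + \frac{1}{N + \left(-79 + N\right)} = 3 + \frac{1}{-79 + 2 N}$)
$\frac{1}{25739 + \frac{1}{57065 + a{\left(169 \right)}}} = \frac{1}{25739 + \frac{1}{57065 + \frac{2 \left(-118 + 3 \cdot 169\right)}{-79 + 2 \cdot 169}}} = \frac{1}{25739 + \frac{1}{57065 + \frac{2 \left(-118 + 507\right)}{-79 + 338}}} = \frac{1}{25739 + \frac{1}{57065 + 2 \cdot \frac{1}{259} \cdot 389}} = \frac{1}{25739 + \frac{1}{57065 + \frac{778}{259}}} = \frac{1}{25739 + \frac{1}{\frac{14780613}{259}}} = \frac{1}{25739 + \frac{259}{14780613}} = \frac{1}{\frac{380438198266}{14780613}} = \frac{14780613}{380438198266}$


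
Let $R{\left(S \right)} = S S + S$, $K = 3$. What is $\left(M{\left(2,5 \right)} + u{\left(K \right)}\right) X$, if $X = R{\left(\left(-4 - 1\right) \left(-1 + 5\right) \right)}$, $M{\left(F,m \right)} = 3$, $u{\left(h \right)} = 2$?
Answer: $1900$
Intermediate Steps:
$R{\left(S \right)} = S + S^{2}$ ($R{\left(S \right)} = S^{2} + S = S + S^{2}$)
$X = 380$ ($X = \left(-4 - 1\right) \left(-1 + 5\right) \left(1 + \left(-4 - 1\right) \left(-1 + 5\right)\right) = \left(-5\right) 4 \left(1 - 20\right) = - 20 \left(1 - 20\right) = \left(-20\right) \left(-19\right) = 380$)
$\left(M{\left(2,5 \right)} + u{\left(K \right)}\right) X = \left(3 + 2\right) 380 = 5 \cdot 380 = 1900$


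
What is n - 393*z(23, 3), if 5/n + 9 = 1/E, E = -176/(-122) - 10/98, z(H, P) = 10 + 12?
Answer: -285977839/33074 ≈ -8646.6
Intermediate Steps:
z(H, P) = 22
E = 4007/2989 (E = -176*(-1/122) - 10*1/98 = 88/61 - 5/49 = 4007/2989 ≈ 1.3406)
n = -20035/33074 (n = 5/(-9 + 1/(4007/2989)) = 5/(-9 + 2989/4007) = 5/(-33074/4007) = 5*(-4007/33074) = -20035/33074 ≈ -0.60576)
n - 393*z(23, 3) = -20035/33074 - 393*22 = -20035/33074 - 8646 = -285977839/33074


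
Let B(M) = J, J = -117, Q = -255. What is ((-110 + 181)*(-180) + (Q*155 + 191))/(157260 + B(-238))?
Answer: -52114/157143 ≈ -0.33163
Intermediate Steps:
B(M) = -117
((-110 + 181)*(-180) + (Q*155 + 191))/(157260 + B(-238)) = ((-110 + 181)*(-180) + (-255*155 + 191))/(157260 - 117) = (71*(-180) + (-39525 + 191))/157143 = (-12780 - 39334)*(1/157143) = -52114*1/157143 = -52114/157143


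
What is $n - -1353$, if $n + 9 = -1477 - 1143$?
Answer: $-1276$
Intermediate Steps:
$n = -2629$ ($n = -9 - 2620 = -2629$)
$n - -1353 = -2629 - -1353 = -2629 + 1353 = -1276$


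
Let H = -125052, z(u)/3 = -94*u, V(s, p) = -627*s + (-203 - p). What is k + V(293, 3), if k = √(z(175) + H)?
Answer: -183917 + 3*I*√19378 ≈ -1.8392e+5 + 417.61*I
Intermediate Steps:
V(s, p) = -203 - p - 627*s
z(u) = -282*u (z(u) = 3*(-94*u) = -282*u)
k = 3*I*√19378 (k = √(-282*175 - 125052) = √(-49350 - 125052) = √(-174402) = 3*I*√19378 ≈ 417.61*I)
k + V(293, 3) = 3*I*√19378 + (-203 - 1*3 - 627*293) = 3*I*√19378 + (-203 - 3 - 183711) = 3*I*√19378 - 183917 = -183917 + 3*I*√19378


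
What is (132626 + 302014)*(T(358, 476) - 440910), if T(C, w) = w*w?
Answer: -93158129760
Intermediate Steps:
T(C, w) = w**2
(132626 + 302014)*(T(358, 476) - 440910) = (132626 + 302014)*(476**2 - 440910) = 434640*(226576 - 440910) = 434640*(-214334) = -93158129760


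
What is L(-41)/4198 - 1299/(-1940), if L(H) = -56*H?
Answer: 4953721/4072060 ≈ 1.2165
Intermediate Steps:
L(-41)/4198 - 1299/(-1940) = -56*(-41)/4198 - 1299/(-1940) = 2296*(1/4198) - 1299*(-1/1940) = 1148/2099 + 1299/1940 = 4953721/4072060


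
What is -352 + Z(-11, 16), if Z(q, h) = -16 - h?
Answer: -384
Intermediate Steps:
-352 + Z(-11, 16) = -352 + (-16 - 1*16) = -352 + (-16 - 16) = -352 - 32 = -384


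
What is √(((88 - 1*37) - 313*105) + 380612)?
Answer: √347798 ≈ 589.74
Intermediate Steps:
√(((88 - 1*37) - 313*105) + 380612) = √(((88 - 37) - 32865) + 380612) = √((51 - 32865) + 380612) = √(-32814 + 380612) = √347798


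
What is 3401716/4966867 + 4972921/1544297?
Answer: 29953097022159/7670317807499 ≈ 3.9051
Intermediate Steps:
3401716/4966867 + 4972921/1544297 = 29953097022159/7670317807499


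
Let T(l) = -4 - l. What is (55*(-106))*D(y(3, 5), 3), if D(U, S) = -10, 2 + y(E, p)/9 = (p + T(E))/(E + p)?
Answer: 58300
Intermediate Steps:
y(E, p) = -18 + 9*(-4 + p - E)/(E + p) (y(E, p) = -18 + 9*((p + (-4 - E))/(E + p)) = -18 + 9*((-4 + p - E)/(E + p)) = -18 + 9*(-4 + p - E)/(E + p))
(55*(-106))*D(y(3, 5), 3) = (55*(-106))*(-10) = -5830*(-10) = 58300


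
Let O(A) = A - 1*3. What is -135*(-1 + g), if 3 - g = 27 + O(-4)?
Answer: 2430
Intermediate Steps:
O(A) = -3 + A (O(A) = A - 3 = -3 + A)
g = -17 (g = 3 - (27 + (-3 - 4)) = 3 - (27 - 7) = 3 - 1*20 = 3 - 20 = -17)
-135*(-1 + g) = -135*(-1 - 17) = -135*(-18) = 2430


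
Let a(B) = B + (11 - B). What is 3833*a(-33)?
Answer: 42163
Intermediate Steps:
a(B) = 11
3833*a(-33) = 3833*11 = 42163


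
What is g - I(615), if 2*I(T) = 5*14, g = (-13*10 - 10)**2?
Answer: 19565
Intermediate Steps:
g = 19600 (g = (-130 - 10)**2 = (-140)**2 = 19600)
I(T) = 35 (I(T) = (5*14)/2 = (1/2)*70 = 35)
g - I(615) = 19600 - 1*35 = 19600 - 35 = 19565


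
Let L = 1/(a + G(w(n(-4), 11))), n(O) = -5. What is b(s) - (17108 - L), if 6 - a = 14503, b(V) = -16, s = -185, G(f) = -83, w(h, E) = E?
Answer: -249667921/14580 ≈ -17124.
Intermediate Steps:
a = -14497 (a = 6 - 1*14503 = 6 - 14503 = -14497)
L = -1/14580 (L = 1/(-14497 - 83) = 1/(-14580) = -1/14580 ≈ -6.8587e-5)
b(s) - (17108 - L) = -16 - (17108 - 1*(-1/14580)) = -16 - (17108 + 1/14580) = -16 - 1*249434641/14580 = -16 - 249434641/14580 = -249667921/14580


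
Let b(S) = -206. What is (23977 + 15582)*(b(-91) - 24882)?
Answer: -992456192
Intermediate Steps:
(23977 + 15582)*(b(-91) - 24882) = (23977 + 15582)*(-206 - 24882) = 39559*(-25088) = -992456192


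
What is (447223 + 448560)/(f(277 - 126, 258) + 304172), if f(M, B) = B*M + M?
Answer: 895783/343281 ≈ 2.6095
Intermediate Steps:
f(M, B) = M + B*M
(447223 + 448560)/(f(277 - 126, 258) + 304172) = (447223 + 448560)/((277 - 126)*(1 + 258) + 304172) = 895783/(151*259 + 304172) = 895783/(39109 + 304172) = 895783/343281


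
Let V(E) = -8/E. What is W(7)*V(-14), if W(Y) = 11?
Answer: 44/7 ≈ 6.2857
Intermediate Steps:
W(7)*V(-14) = 11*(-8/(-14)) = 11*(-8*(-1/14)) = 11*(4/7) = 44/7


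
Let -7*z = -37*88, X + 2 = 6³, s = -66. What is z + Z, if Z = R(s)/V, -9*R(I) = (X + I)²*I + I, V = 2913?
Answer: 31827554/61173 ≈ 520.29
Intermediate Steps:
X = 214 (X = -2 + 6³ = -2 + 216 = 214)
R(I) = -I/9 - I*(214 + I)²/9 (R(I) = -((214 + I)²*I + I)/9 = -(I*(214 + I)² + I)/9 = -(I + I*(214 + I)²)/9 = -I/9 - I*(214 + I)²/9)
Z = 481910/8739 (Z = -⅑*(-66)*(1 + (214 - 66)²)/2913 = -⅑*(-66)*(1 + 148²)*(1/2913) = -⅑*(-66)*(1 + 21904)*(1/2913) = -⅑*(-66)*21905*(1/2913) = (481910/3)*(1/2913) = 481910/8739 ≈ 55.145)
z = 3256/7 (z = -(-37)*88/7 = -⅐*(-3256) = 3256/7 ≈ 465.14)
z + Z = 3256/7 + 481910/8739 = 31827554/61173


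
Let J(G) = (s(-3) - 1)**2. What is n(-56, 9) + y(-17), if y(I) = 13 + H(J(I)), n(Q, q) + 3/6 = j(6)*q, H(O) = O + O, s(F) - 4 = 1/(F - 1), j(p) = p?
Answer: 653/8 ≈ 81.625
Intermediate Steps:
s(F) = 4 + 1/(-1 + F) (s(F) = 4 + 1/(F - 1) = 4 + 1/(-1 + F))
J(G) = 121/16 (J(G) = ((-3 + 4*(-3))/(-1 - 3) - 1)**2 = ((-3 - 12)/(-4) - 1)**2 = (-1/4*(-15) - 1)**2 = (15/4 - 1)**2 = (11/4)**2 = 121/16)
H(O) = 2*O
n(Q, q) = -1/2 + 6*q
y(I) = 225/8 (y(I) = 13 + 2*(121/16) = 13 + 121/8 = 225/8)
n(-56, 9) + y(-17) = (-1/2 + 6*9) + 225/8 = (-1/2 + 54) + 225/8 = 107/2 + 225/8 = 653/8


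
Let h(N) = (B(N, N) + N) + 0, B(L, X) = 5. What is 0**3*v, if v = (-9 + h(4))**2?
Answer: 0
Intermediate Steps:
h(N) = 5 + N (h(N) = (5 + N) + 0 = 5 + N)
v = 0 (v = (-9 + (5 + 4))**2 = (-9 + 9)**2 = 0**2 = 0)
0**3*v = 0**3*0 = 0*0 = 0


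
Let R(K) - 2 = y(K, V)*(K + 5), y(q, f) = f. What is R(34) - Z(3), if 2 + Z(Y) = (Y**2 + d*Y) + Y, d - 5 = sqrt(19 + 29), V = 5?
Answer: 172 - 12*sqrt(3) ≈ 151.22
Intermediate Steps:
d = 5 + 4*sqrt(3) (d = 5 + sqrt(19 + 29) = 5 + sqrt(48) = 5 + 4*sqrt(3) ≈ 11.928)
R(K) = 27 + 5*K (R(K) = 2 + 5*(K + 5) = 2 + 5*(5 + K) = 2 + (25 + 5*K) = 27 + 5*K)
Z(Y) = -2 + Y + Y**2 + Y*(5 + 4*sqrt(3)) (Z(Y) = -2 + ((Y**2 + (5 + 4*sqrt(3))*Y) + Y) = -2 + ((Y**2 + Y*(5 + 4*sqrt(3))) + Y) = -2 + (Y + Y**2 + Y*(5 + 4*sqrt(3))) = -2 + Y + Y**2 + Y*(5 + 4*sqrt(3)))
R(34) - Z(3) = (27 + 5*34) - (-2 + 3 + 3**2 + 3*(5 + 4*sqrt(3))) = (27 + 170) - (-2 + 3 + 9 + (15 + 12*sqrt(3))) = 197 - (25 + 12*sqrt(3)) = 197 + (-25 - 12*sqrt(3)) = 172 - 12*sqrt(3)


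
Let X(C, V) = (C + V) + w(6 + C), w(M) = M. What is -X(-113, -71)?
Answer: 291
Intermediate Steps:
X(C, V) = 6 + V + 2*C (X(C, V) = (C + V) + (6 + C) = 6 + V + 2*C)
-X(-113, -71) = -(6 - 71 + 2*(-113)) = -(6 - 71 - 226) = -1*(-291) = 291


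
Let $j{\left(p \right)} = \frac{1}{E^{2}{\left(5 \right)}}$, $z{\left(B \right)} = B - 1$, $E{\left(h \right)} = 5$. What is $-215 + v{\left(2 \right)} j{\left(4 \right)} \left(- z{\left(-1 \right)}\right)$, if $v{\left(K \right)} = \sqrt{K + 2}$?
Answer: $- \frac{5371}{25} \approx -214.84$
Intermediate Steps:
$z{\left(B \right)} = -1 + B$
$v{\left(K \right)} = \sqrt{2 + K}$
$j{\left(p \right)} = \frac{1}{25}$ ($j{\left(p \right)} = \frac{1}{5^{2}} = \frac{1}{25}$)
$-215 + v{\left(2 \right)} j{\left(4 \right)} \left(- z{\left(-1 \right)}\right) = -215 + \sqrt{2 + 2} \cdot \frac{1}{25} \left(- (-1 - 1)\right) = -215 + \sqrt{4} \cdot \frac{1}{25} \left(\left(-1\right) \left(-2\right)\right) = -215 + 2 \cdot \frac{1}{25} \cdot 2 = -215 + \frac{2}{25} \cdot 2 = -215 + \frac{4}{25} = - \frac{5371}{25}$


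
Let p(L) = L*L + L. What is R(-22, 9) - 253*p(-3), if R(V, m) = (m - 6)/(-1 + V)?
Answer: -34917/23 ≈ -1518.1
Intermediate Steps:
p(L) = L + L² (p(L) = L² + L = L + L²)
R(V, m) = (-6 + m)/(-1 + V)
R(-22, 9) - 253*p(-3) = (-6 + 9)/(-1 - 22) - (-759)*(1 - 3) = 3/(-23) - (-759)*(-2) = -1/23*3 - 253*6 = -3/23 - 1518 = -34917/23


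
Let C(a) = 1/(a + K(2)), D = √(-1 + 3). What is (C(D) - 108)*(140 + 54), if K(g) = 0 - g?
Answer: -21146 - 97*√2 ≈ -21283.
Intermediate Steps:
D = √2 ≈ 1.4142
K(g) = -g
C(a) = 1/(-2 + a) (C(a) = 1/(a - 1*2) = 1/(a - 2) = 1/(-2 + a))
(C(D) - 108)*(140 + 54) = (1/(-2 + √2) - 108)*(140 + 54) = (-108 + 1/(-2 + √2))*194 = -20952 + 194/(-2 + √2)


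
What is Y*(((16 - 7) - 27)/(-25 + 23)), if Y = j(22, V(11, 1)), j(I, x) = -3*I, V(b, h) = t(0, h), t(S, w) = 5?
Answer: -594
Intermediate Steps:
V(b, h) = 5
Y = -66 (Y = -3*22 = -66)
Y*(((16 - 7) - 27)/(-25 + 23)) = -66*((16 - 7) - 27)/(-25 + 23) = -66*(9 - 27)/(-2) = -(-1188)*(-1)/2 = -66*9 = -594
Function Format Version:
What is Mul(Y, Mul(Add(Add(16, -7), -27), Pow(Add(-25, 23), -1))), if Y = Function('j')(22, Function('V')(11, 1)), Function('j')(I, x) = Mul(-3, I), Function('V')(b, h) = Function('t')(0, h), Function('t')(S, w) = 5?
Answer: -594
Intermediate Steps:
Function('V')(b, h) = 5
Y = -66 (Y = Mul(-3, 22) = -66)
Mul(Y, Mul(Add(Add(16, -7), -27), Pow(Add(-25, 23), -1))) = Mul(-66, Mul(Add(Add(16, -7), -27), Pow(Add(-25, 23), -1))) = Mul(-66, Mul(Add(9, -27), Pow(-2, -1))) = Mul(-66, Mul(-18, Rational(-1, 2))) = Mul(-66, 9) = -594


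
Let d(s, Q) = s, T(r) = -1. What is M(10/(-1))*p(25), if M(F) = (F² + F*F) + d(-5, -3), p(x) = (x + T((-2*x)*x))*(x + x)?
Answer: 234000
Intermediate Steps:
p(x) = 2*x*(-1 + x) (p(x) = (x - 1)*(x + x) = (-1 + x)*(2*x) = 2*x*(-1 + x))
M(F) = -5 + 2*F² (M(F) = (F² + F*F) - 5 = (F² + F²) - 5 = 2*F² - 5 = -5 + 2*F²)
M(10/(-1))*p(25) = (-5 + 2*(10/(-1))²)*(2*25*(-1 + 25)) = (-5 + 2*(10*(-1))²)*(2*25*24) = (-5 + 2*(-10)²)*1200 = (-5 + 2*100)*1200 = (-5 + 200)*1200 = 195*1200 = 234000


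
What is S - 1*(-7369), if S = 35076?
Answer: 42445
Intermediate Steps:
S - 1*(-7369) = 35076 - 1*(-7369) = 35076 + 7369 = 42445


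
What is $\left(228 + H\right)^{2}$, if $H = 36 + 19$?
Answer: $80089$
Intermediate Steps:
$H = 55$
$\left(228 + H\right)^{2} = \left(228 + 55\right)^{2} = 283^{2} = 80089$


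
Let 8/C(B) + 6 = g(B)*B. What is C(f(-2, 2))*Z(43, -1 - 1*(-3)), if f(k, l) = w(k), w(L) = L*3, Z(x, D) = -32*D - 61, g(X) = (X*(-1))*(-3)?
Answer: -500/51 ≈ -9.8039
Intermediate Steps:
g(X) = 3*X (g(X) = -X*(-3) = 3*X)
Z(x, D) = -61 - 32*D
w(L) = 3*L
f(k, l) = 3*k
C(B) = 8/(-6 + 3*B**2) (C(B) = 8/(-6 + (3*B)*B) = 8/(-6 + 3*B**2))
C(f(-2, 2))*Z(43, -1 - 1*(-3)) = (8/(3*(-2 + (3*(-2))**2)))*(-61 - 32*(-1 - 1*(-3))) = (8/(3*(-2 + (-6)**2)))*(-61 - 32*(-1 + 3)) = (8/(3*(-2 + 36)))*(-61 - 32*2) = ((8/3)/34)*(-61 - 64) = ((8/3)*(1/34))*(-125) = (4/51)*(-125) = -500/51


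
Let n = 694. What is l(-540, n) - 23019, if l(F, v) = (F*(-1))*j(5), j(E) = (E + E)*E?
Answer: 3981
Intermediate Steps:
j(E) = 2*E² (j(E) = (2*E)*E = 2*E²)
l(F, v) = -50*F (l(F, v) = (F*(-1))*(2*5²) = (-F)*(2*25) = -F*50 = -50*F)
l(-540, n) - 23019 = -50*(-540) - 23019 = 27000 - 23019 = 3981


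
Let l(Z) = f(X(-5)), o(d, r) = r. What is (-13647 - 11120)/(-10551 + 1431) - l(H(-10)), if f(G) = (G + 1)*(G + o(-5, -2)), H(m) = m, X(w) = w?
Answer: -230593/9120 ≈ -25.284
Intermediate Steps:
f(G) = (1 + G)*(-2 + G) (f(G) = (G + 1)*(G - 2) = (1 + G)*(-2 + G))
l(Z) = 28 (l(Z) = -2 + (-5)**2 - 1*(-5) = -2 + 25 + 5 = 28)
(-13647 - 11120)/(-10551 + 1431) - l(H(-10)) = (-13647 - 11120)/(-10551 + 1431) - 1*28 = -24767/(-9120) - 28 = -24767*(-1/9120) - 28 = 24767/9120 - 28 = -230593/9120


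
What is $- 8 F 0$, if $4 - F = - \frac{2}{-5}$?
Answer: $0$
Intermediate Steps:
$F = \frac{18}{5}$ ($F = 4 - - \frac{2}{-5} = 4 - \left(-2\right) \left(- \frac{1}{5}\right) = 4 - \frac{2}{5} = \frac{18}{5} \approx 3.6$)
$- 8 F 0 = \left(-8\right) \frac{18}{5} \cdot 0 = \left(- \frac{144}{5}\right) 0 = 0$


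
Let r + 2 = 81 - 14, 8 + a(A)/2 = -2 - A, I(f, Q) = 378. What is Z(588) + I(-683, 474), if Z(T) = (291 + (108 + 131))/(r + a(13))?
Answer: 7712/19 ≈ 405.89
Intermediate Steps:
a(A) = -20 - 2*A (a(A) = -16 + 2*(-2 - A) = -16 + (-4 - 2*A) = -20 - 2*A)
r = 65 (r = -2 + (81 - 14) = -2 + 67 = 65)
Z(T) = 530/19 (Z(T) = (291 + (108 + 131))/(65 + (-20 - 2*13)) = (291 + 239)/(65 + (-20 - 26)) = 530/(65 - 46) = 530/19)
Z(588) + I(-683, 474) = 530/19 + 378 = 7712/19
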